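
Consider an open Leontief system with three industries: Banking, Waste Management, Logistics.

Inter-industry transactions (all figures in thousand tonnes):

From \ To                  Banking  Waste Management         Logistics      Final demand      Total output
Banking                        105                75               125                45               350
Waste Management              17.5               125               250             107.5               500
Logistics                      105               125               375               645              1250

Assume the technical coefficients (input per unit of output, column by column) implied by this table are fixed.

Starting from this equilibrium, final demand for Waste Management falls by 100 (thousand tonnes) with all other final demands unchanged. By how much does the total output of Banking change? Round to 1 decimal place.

Technical coefficients a_ij = z_ij / X_j:
  a_BB = 105/350 = 0.30, a_WB = 17.5/350 = 0.05, a_LB = 105/350 = 0.30
  a_BW = 75/500 = 0.15, a_WW = 125/500 = 0.25, a_LW = 125/500 = 0.25
  a_BL = 125/1250 = 0.10, a_WL = 250/1250 = 0.20, a_LL = 375/1250 = 0.30
I − A =
  [   0.70    -0.15    -0.10]
  [  -0.05     0.75    -0.20]
  [  -0.30    -0.25     0.70]
Cofactors of I−A, C_ij = (−1)^(i+j)·(minor ij) (rows/columns in the sector order above):
  C_11 = (0.75)(0.70) − (-0.20)(-0.25) = 0.4750
  C_12 = −[(-0.05)(0.70) − (-0.20)(-0.30)] = 0.0950
  C_13 = (-0.05)(-0.25) − (0.75)(-0.30) = 0.2375
  C_21 = −[(-0.15)(0.70) − (-0.10)(-0.25)] = 0.1300
  C_22 = (0.70)(0.70) − (-0.10)(-0.30) = 0.4600
  C_23 = −[(0.70)(-0.25) − (-0.15)(-0.30)] = 0.2200
  C_31 = (-0.15)(-0.20) − (-0.10)(0.75) = 0.1050
  C_32 = −[(0.70)(-0.20) − (-0.10)(-0.05)] = 0.1450
  C_33 = (0.70)(0.75) − (-0.15)(-0.05) = 0.5175
det(I−A) = Σ_j (I−A)_1j·C_1j = (0.70)(0.4750) + (-0.15)(0.0950) + (-0.10)(0.2375) = 0.2945
adj(I−A) = Cᵀ =
  [ 0.4750   0.1300   0.1050]
  [ 0.0950   0.4600   0.1450]
  [ 0.2375   0.2200   0.5175]
(I − A)⁻¹ = adj(I−A) / det(I−A) ≈
  [   1.6129     0.4414     0.3565]
  [   0.3226     1.5620     0.4924]
  [   0.8065     0.7470     1.7572]
Δx = (I − A)⁻¹ Δd with Δd having -100 in the Waste Management component and 0 elsewhere.
So Δx_B = L_BW · (-100), where L_BW = adj(I−A)_BW / det(I−A) = 0.1300 / 0.2945.
Δx_B = 0.1300 × (-100) / 0.2945 = -13.00 / 0.2945 ≈ -44.1.

Δx_B = -44.1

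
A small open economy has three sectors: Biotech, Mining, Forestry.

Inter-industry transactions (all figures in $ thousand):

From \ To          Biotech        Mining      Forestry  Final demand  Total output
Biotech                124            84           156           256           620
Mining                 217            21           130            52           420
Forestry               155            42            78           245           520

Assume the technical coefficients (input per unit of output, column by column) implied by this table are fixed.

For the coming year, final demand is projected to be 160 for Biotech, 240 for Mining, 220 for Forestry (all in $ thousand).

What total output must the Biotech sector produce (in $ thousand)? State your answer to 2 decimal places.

Technical coefficients a_ij = z_ij / X_j:
  a_BB = 124/620 = 0.20, a_MB = 217/620 = 0.35, a_FB = 155/620 = 0.25
  a_BM = 84/420 = 0.20, a_MM = 21/420 = 0.05, a_FM = 42/420 = 0.10
  a_BF = 156/520 = 0.30, a_MF = 130/520 = 0.25, a_FF = 78/520 = 0.15
I − A =
  [   0.80    -0.20    -0.30]
  [  -0.35     0.95    -0.25]
  [  -0.25    -0.10     0.85]
Cofactors of I−A, C_ij = (−1)^(i+j)·(minor ij) (rows/columns in the sector order above):
  C_11 = (0.95)(0.85) − (-0.25)(-0.10) = 0.7825
  C_12 = −[(-0.35)(0.85) − (-0.25)(-0.25)] = 0.3600
  C_13 = (-0.35)(-0.10) − (0.95)(-0.25) = 0.2725
  C_21 = −[(-0.20)(0.85) − (-0.30)(-0.10)] = 0.2000
  C_22 = (0.80)(0.85) − (-0.30)(-0.25) = 0.6050
  C_23 = −[(0.80)(-0.10) − (-0.20)(-0.25)] = 0.1300
  C_31 = (-0.20)(-0.25) − (-0.30)(0.95) = 0.3350
  C_32 = −[(0.80)(-0.25) − (-0.30)(-0.35)] = 0.3050
  C_33 = (0.80)(0.95) − (-0.20)(-0.35) = 0.6900
det(I−A) = Σ_j (I−A)_1j·C_1j = (0.80)(0.7825) + (-0.20)(0.3600) + (-0.30)(0.2725) = 0.47225
adj(I−A) = Cᵀ =
  [ 0.7825   0.2000   0.3350]
  [ 0.3600   0.6050   0.3050]
  [ 0.2725   0.1300   0.6900]
(I − A)⁻¹ = adj(I−A) / det(I−A) ≈
  [   1.6570     0.4235     0.7094]
  [   0.7623     1.2811     0.6458]
  [   0.5770     0.2753     1.4611]
x = (I − A)⁻¹ d = adj(I−A)·d / det(I−A), with det(I−A) = 0.47225:
  x_B = (0.7825·160 + 0.2000·240 + 0.3350·220) / 0.47225 = 246.90 / 0.47225 ≈ 522.82
  x_M = (0.3600·160 + 0.6050·240 + 0.3050·220) / 0.47225 = 269.90 / 0.47225 ≈ 571.52
  x_F = (0.2725·160 + 0.1300·240 + 0.6900·220) / 0.47225 = 226.60 / 0.47225 ≈ 479.83

x_B = 522.82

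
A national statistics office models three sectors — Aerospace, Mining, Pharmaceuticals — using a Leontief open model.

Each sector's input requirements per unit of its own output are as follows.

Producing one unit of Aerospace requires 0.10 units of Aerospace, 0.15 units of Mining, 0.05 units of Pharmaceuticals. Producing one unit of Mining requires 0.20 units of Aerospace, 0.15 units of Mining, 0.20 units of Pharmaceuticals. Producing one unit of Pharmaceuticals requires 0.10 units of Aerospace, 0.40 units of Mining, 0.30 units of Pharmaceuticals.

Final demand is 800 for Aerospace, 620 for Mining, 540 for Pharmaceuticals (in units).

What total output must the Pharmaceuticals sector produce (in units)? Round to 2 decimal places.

I − A =
  [   0.90    -0.20    -0.10]
  [  -0.15     0.85    -0.40]
  [  -0.05    -0.20     0.70]
Cofactors of I−A, C_ij = (−1)^(i+j)·(minor ij) (rows/columns in the sector order above):
  C_11 = (0.85)(0.70) − (-0.40)(-0.20) = 0.5150
  C_12 = −[(-0.15)(0.70) − (-0.40)(-0.05)] = 0.1250
  C_13 = (-0.15)(-0.20) − (0.85)(-0.05) = 0.0725
  C_21 = −[(-0.20)(0.70) − (-0.10)(-0.20)] = 0.1600
  C_22 = (0.90)(0.70) − (-0.10)(-0.05) = 0.6250
  C_23 = −[(0.90)(-0.20) − (-0.20)(-0.05)] = 0.1900
  C_31 = (-0.20)(-0.40) − (-0.10)(0.85) = 0.1650
  C_32 = −[(0.90)(-0.40) − (-0.10)(-0.15)] = 0.3750
  C_33 = (0.90)(0.85) − (-0.20)(-0.15) = 0.7350
det(I−A) = Σ_j (I−A)_1j·C_1j = (0.90)(0.5150) + (-0.20)(0.1250) + (-0.10)(0.0725) = 0.43125
adj(I−A) = Cᵀ =
  [ 0.5150   0.1600   0.1650]
  [ 0.1250   0.6250   0.3750]
  [ 0.0725   0.1900   0.7350]
(I − A)⁻¹ = adj(I−A) / det(I−A) ≈
  [   1.1942     0.3710     0.3826]
  [   0.2899     1.4493     0.8696]
  [   0.1681     0.4406     1.7043]
x = (I − A)⁻¹ d = adj(I−A)·d / det(I−A), with det(I−A) = 0.43125:
  x_1 = (0.5150·800 + 0.1600·620 + 0.1650·540) / 0.43125 = 600.30 / 0.43125 = 1392.00
  x_2 = (0.1250·800 + 0.6250·620 + 0.3750·540) / 0.43125 = 690.00 / 0.43125 = 1600.00
  x_3 = (0.0725·800 + 0.1900·620 + 0.7350·540) / 0.43125 = 572.70 / 0.43125 = 1328.00

x_3 = 1328.00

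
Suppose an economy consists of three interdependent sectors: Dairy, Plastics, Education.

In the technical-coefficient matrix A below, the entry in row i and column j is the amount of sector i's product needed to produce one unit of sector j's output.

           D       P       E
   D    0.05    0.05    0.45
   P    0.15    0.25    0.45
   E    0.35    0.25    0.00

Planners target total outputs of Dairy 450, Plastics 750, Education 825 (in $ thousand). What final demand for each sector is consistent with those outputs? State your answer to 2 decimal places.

d_D = 18.75, d_P = 123.75, d_E = 480.00

I − A =
  [   0.95    -0.05    -0.45]
  [  -0.15     0.75    -0.45]
  [  -0.35    -0.25     1.00]
d = (I − A) x:
  d_D = (+0.95)·450 + (-0.05)·750 + (-0.45)·825 = 18.75
  d_P = (-0.15)·450 + (+0.75)·750 + (-0.45)·825 = 123.75
  d_E = (-0.35)·450 + (-0.25)·750 + (+1.00)·825 = 480.00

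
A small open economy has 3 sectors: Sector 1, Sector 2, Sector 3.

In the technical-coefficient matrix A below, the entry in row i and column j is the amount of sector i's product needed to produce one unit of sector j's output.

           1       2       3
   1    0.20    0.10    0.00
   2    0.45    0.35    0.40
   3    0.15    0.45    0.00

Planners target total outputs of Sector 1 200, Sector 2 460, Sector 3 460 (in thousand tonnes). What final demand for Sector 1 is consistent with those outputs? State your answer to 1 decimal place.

d_1 = 114.0

I − A =
  [   0.80    -0.10     0.00]
  [  -0.45     0.65    -0.40]
  [  -0.15    -0.45     1.00]
d = (I − A) x:
  d_1 = (+0.80)·200 + (-0.10)·460 + (+0.00)·460 = 114.0
  d_2 = (-0.45)·200 + (+0.65)·460 + (-0.40)·460 = 25.0
  d_3 = (-0.15)·200 + (-0.45)·460 + (+1.00)·460 = 223.0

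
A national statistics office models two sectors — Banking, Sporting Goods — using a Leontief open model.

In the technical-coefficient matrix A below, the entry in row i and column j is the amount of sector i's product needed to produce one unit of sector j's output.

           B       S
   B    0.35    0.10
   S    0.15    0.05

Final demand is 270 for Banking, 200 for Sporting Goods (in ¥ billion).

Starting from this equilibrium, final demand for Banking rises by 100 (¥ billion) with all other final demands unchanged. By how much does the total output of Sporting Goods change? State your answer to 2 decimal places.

Δx_S = 24.90

I − A =
  [   0.65    -0.10]
  [  -0.15     0.95]
det(I−A) = (0.65)(0.95) − (-0.10)(-0.15) = 0.6025
adj(I−A) = [[0.95, 0.10], [0.15, 0.65]]
(I − A)⁻¹ = adj(I−A) / det(I−A) ≈
  [   1.5768     0.1660]
  [   0.2490     1.0788]
Δx = (I − A)⁻¹ Δd with Δd having +100 in the Banking component and 0 elsewhere.
So Δx_S = L_SB · (+100), where L_SB = adj(I−A)_SB / det(I−A) = 0.15 / 0.6025.
Δx_S = 0.15 × (+100) / 0.6025 = 15.00 / 0.6025 ≈ 24.90.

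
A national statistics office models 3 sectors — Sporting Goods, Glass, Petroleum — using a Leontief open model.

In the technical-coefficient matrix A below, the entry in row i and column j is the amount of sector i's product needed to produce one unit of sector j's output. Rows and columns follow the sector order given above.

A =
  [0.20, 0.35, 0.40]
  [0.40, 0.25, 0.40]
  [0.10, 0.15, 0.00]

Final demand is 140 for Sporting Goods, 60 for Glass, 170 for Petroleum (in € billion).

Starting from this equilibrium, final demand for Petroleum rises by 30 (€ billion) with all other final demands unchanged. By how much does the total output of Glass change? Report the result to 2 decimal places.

I − A =
  [   0.80    -0.35    -0.40]
  [  -0.40     0.75    -0.40]
  [  -0.10    -0.15     1.00]
Cofactors of I−A, C_ij = (−1)^(i+j)·(minor ij) (rows/columns in the sector order above):
  C_11 = (0.75)(1.00) − (-0.40)(-0.15) = 0.6900
  C_12 = −[(-0.40)(1.00) − (-0.40)(-0.10)] = 0.4400
  C_13 = (-0.40)(-0.15) − (0.75)(-0.10) = 0.1350
  C_21 = −[(-0.35)(1.00) − (-0.40)(-0.15)] = 0.4100
  C_22 = (0.80)(1.00) − (-0.40)(-0.10) = 0.7600
  C_23 = −[(0.80)(-0.15) − (-0.35)(-0.10)] = 0.1550
  C_31 = (-0.35)(-0.40) − (-0.40)(0.75) = 0.4400
  C_32 = −[(0.80)(-0.40) − (-0.40)(-0.40)] = 0.4800
  C_33 = (0.80)(0.75) − (-0.35)(-0.40) = 0.4600
det(I−A) = Σ_j (I−A)_1j·C_1j = (0.80)(0.6900) + (-0.35)(0.4400) + (-0.40)(0.1350) = 0.3440
adj(I−A) = Cᵀ =
  [ 0.6900   0.4100   0.4400]
  [ 0.4400   0.7600   0.4800]
  [ 0.1350   0.1550   0.4600]
(I − A)⁻¹ = adj(I−A) / det(I−A) ≈
  [   2.0058     1.1919     1.2791]
  [   1.2791     2.2093     1.3953]
  [   0.3924     0.4506     1.3372]
Δx = (I − A)⁻¹ Δd with Δd having +30 in the Petroleum component and 0 elsewhere.
So Δx_G = L_GP · (+30), where L_GP = adj(I−A)_GP / det(I−A) = 0.4800 / 0.3440.
Δx_G = 0.4800 × (+30) / 0.3440 = 14.40 / 0.3440 ≈ 41.86.

Δx_G = 41.86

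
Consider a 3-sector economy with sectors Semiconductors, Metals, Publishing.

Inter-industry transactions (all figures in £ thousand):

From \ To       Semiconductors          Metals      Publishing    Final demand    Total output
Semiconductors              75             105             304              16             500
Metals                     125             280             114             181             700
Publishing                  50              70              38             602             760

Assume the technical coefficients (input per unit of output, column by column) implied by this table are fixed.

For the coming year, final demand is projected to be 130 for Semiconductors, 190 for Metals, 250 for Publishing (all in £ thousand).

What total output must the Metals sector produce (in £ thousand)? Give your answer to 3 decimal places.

Technical coefficients a_ij = z_ij / X_j:
  a_11 = 75/500 = 0.15, a_21 = 125/500 = 0.25, a_31 = 50/500 = 0.10
  a_12 = 105/700 = 0.15, a_22 = 280/700 = 0.40, a_32 = 70/700 = 0.10
  a_13 = 304/760 = 0.40, a_23 = 114/760 = 0.15, a_33 = 38/760 = 0.05
I − A =
  [   0.85    -0.15    -0.40]
  [  -0.25     0.60    -0.15]
  [  -0.10    -0.10     0.95]
Cofactors of I−A, C_ij = (−1)^(i+j)·(minor ij) (rows/columns in the sector order above):
  C_11 = (0.60)(0.95) − (-0.15)(-0.10) = 0.5550
  C_12 = −[(-0.25)(0.95) − (-0.15)(-0.10)] = 0.2525
  C_13 = (-0.25)(-0.10) − (0.60)(-0.10) = 0.0850
  C_21 = −[(-0.15)(0.95) − (-0.40)(-0.10)] = 0.1825
  C_22 = (0.85)(0.95) − (-0.40)(-0.10) = 0.7675
  C_23 = −[(0.85)(-0.10) − (-0.15)(-0.10)] = 0.1000
  C_31 = (-0.15)(-0.15) − (-0.40)(0.60) = 0.2625
  C_32 = −[(0.85)(-0.15) − (-0.40)(-0.25)] = 0.2275
  C_33 = (0.85)(0.60) − (-0.15)(-0.25) = 0.4725
det(I−A) = Σ_j (I−A)_1j·C_1j = (0.85)(0.5550) + (-0.15)(0.2525) + (-0.40)(0.0850) = 0.399875
adj(I−A) = Cᵀ =
  [ 0.5550   0.1825   0.2625]
  [ 0.2525   0.7675   0.2275]
  [ 0.0850   0.1000   0.4725]
(I − A)⁻¹ = adj(I−A) / det(I−A) ≈
  [   1.3879     0.4564     0.6565]
  [   0.6314     1.9193     0.5689]
  [   0.2126     0.2501     1.1816]
x = (I − A)⁻¹ d = adj(I−A)·d / det(I−A), with det(I−A) = 0.399875:
  x_1 = (0.5550·130 + 0.1825·190 + 0.2625·250) / 0.399875 = 172.45 / 0.399875 ≈ 431.260
  x_2 = (0.2525·130 + 0.7675·190 + 0.2275·250) / 0.399875 = 235.525 / 0.399875 ≈ 588.997
  x_3 = (0.0850·130 + 0.1000·190 + 0.4725·250) / 0.399875 = 148.175 / 0.399875 ≈ 370.553

x_2 = 588.997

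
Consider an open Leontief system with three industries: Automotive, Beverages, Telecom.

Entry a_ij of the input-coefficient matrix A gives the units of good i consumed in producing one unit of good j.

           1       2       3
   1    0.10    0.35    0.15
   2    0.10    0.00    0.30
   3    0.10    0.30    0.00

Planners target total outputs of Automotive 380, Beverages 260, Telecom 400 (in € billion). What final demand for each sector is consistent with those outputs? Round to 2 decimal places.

I − A =
  [   0.90    -0.35    -0.15]
  [  -0.10     1.00    -0.30]
  [  -0.10    -0.30     1.00]
d = (I − A) x:
  d_1 = (+0.90)·380 + (-0.35)·260 + (-0.15)·400 = 191.00
  d_2 = (-0.10)·380 + (+1.00)·260 + (-0.30)·400 = 102.00
  d_3 = (-0.10)·380 + (-0.30)·260 + (+1.00)·400 = 284.00

d_1 = 191.00, d_2 = 102.00, d_3 = 284.00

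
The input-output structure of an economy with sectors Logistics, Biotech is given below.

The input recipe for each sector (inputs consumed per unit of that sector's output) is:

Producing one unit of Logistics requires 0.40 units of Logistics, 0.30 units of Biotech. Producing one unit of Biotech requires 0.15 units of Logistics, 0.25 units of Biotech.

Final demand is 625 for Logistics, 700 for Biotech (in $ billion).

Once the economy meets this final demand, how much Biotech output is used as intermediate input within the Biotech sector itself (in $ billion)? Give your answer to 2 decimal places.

z_BB = 375.00

I − A =
  [   0.60    -0.15]
  [  -0.30     0.75]
det(I−A) = (0.60)(0.75) − (-0.15)(-0.30) = 0.4050
adj(I−A) = [[0.75, 0.15], [0.30, 0.60]]
(I − A)⁻¹ = adj(I−A) / det(I−A) ≈
  [   1.8519     0.3704]
  [   0.7407     1.4815]
First solve x = (I − A)⁻¹ d = adj(I−A)·d / det(I−A); in particular x_B = (0.30·625 + 0.60·700) / 0.4050 = 607.50 / 0.4050 = 1500.0000.
Intermediate flow from B to B: z_BB = a_BB · x_B = 0.25 × 607.50 / 0.4050 = 151.875 / 0.4050 = 375.00.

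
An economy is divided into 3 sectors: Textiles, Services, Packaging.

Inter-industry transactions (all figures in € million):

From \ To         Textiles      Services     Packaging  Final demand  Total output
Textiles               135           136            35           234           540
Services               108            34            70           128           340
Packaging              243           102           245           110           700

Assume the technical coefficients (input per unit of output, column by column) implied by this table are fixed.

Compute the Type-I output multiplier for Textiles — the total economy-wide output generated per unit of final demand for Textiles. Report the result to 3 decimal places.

Technical coefficients a_ij = z_ij / X_j:
  a_11 = 135/540 = 0.25, a_21 = 108/540 = 0.20, a_31 = 243/540 = 0.45
  a_12 = 136/340 = 0.40, a_22 = 34/340 = 0.10, a_32 = 102/340 = 0.30
  a_13 = 35/700 = 0.05, a_23 = 70/700 = 0.10, a_33 = 245/700 = 0.35
I − A =
  [   0.75    -0.40    -0.05]
  [  -0.20     0.90    -0.10]
  [  -0.45    -0.30     0.65]
Cofactors of I−A, C_ij = (−1)^(i+j)·(minor ij) (rows/columns in the sector order above):
  C_11 = (0.90)(0.65) − (-0.10)(-0.30) = 0.5550
  C_12 = −[(-0.20)(0.65) − (-0.10)(-0.45)] = 0.1750
  C_13 = (-0.20)(-0.30) − (0.90)(-0.45) = 0.4650
  C_21 = −[(-0.40)(0.65) − (-0.05)(-0.30)] = 0.2750
  C_22 = (0.75)(0.65) − (-0.05)(-0.45) = 0.4650
  C_23 = −[(0.75)(-0.30) − (-0.40)(-0.45)] = 0.4050
  C_31 = (-0.40)(-0.10) − (-0.05)(0.90) = 0.0850
  C_32 = −[(0.75)(-0.10) − (-0.05)(-0.20)] = 0.0850
  C_33 = (0.75)(0.90) − (-0.40)(-0.20) = 0.5950
det(I−A) = Σ_j (I−A)_1j·C_1j = (0.75)(0.5550) + (-0.40)(0.1750) + (-0.05)(0.4650) = 0.3230
adj(I−A) = Cᵀ =
  [ 0.5550   0.2750   0.0850]
  [ 0.1750   0.4650   0.0850]
  [ 0.4650   0.4050   0.5950]
(I − A)⁻¹ = adj(I−A) / det(I−A) ≈
  [   1.7183     0.8514     0.2632]
  [   0.5418     1.4396     0.2632]
  [   1.4396     1.2539     1.8421]
The output multiplier for sector j is the column-j sum of the Leontief inverse (I − A)⁻¹ = adj(I−A) / det(I−A).
Column 1 of adj(I−A): (0.5550, 0.1750, 0.4650); det(I−A) = 0.3230.
m_1 = (0.5550 + 0.1750 + 0.4650) / 0.3230 = 1.195 / 0.3230 ≈ 3.700.

m_1 = 3.700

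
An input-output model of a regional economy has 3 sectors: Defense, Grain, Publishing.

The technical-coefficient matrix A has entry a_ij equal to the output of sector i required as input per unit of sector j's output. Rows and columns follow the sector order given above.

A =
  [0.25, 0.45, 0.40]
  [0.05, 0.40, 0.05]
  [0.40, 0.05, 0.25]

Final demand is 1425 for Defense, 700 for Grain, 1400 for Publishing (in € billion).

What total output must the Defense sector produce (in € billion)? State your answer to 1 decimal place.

I − A =
  [   0.75    -0.45    -0.40]
  [  -0.05     0.60    -0.05]
  [  -0.40    -0.05     0.75]
Cofactors of I−A, C_ij = (−1)^(i+j)·(minor ij) (rows/columns in the sector order above):
  C_11 = (0.60)(0.75) − (-0.05)(-0.05) = 0.4475
  C_12 = −[(-0.05)(0.75) − (-0.05)(-0.40)] = 0.0575
  C_13 = (-0.05)(-0.05) − (0.60)(-0.40) = 0.2425
  C_21 = −[(-0.45)(0.75) − (-0.40)(-0.05)] = 0.3575
  C_22 = (0.75)(0.75) − (-0.40)(-0.40) = 0.4025
  C_23 = −[(0.75)(-0.05) − (-0.45)(-0.40)] = 0.2175
  C_31 = (-0.45)(-0.05) − (-0.40)(0.60) = 0.2625
  C_32 = −[(0.75)(-0.05) − (-0.40)(-0.05)] = 0.0575
  C_33 = (0.75)(0.60) − (-0.45)(-0.05) = 0.4275
det(I−A) = Σ_j (I−A)_1j·C_1j = (0.75)(0.4475) + (-0.45)(0.0575) + (-0.40)(0.2425) = 0.21275
adj(I−A) = Cᵀ =
  [ 0.4475   0.3575   0.2625]
  [ 0.0575   0.4025   0.0575]
  [ 0.2425   0.2175   0.4275]
(I − A)⁻¹ = adj(I−A) / det(I−A) ≈
  [   2.1034     1.6804     1.2338]
  [   0.2703     1.8919     0.2703]
  [   1.1398     1.0223     2.0094]
x = (I − A)⁻¹ d = adj(I−A)·d / det(I−A), with det(I−A) = 0.21275:
  x_D = (0.4475·1425 + 0.3575·700 + 0.2625·1400) / 0.21275 = 1255.4375 / 0.21275 ≈ 5901.0
  x_G = (0.0575·1425 + 0.4025·700 + 0.0575·1400) / 0.21275 = 444.1875 / 0.21275 ≈ 2087.8
  x_P = (0.2425·1425 + 0.2175·700 + 0.4275·1400) / 0.21275 = 1096.3125 / 0.21275 ≈ 5153.1

x_D = 5901.0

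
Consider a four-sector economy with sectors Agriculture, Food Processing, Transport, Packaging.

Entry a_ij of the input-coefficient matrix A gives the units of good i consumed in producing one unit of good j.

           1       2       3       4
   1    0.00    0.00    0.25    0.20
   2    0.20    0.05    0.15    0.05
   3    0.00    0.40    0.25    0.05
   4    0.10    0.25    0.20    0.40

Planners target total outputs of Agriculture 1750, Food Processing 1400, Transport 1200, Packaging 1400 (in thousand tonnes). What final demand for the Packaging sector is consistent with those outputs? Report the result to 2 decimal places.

d_4 = 75.00

I − A =
  [   1.00     0.00    -0.25    -0.20]
  [  -0.20     0.95    -0.15    -0.05]
  [   0.00    -0.40     0.75    -0.05]
  [  -0.10    -0.25    -0.20     0.60]
d = (I − A) x:
  d_1 = (+1.00)·1750 + (+0.00)·1400 + (-0.25)·1200 + (-0.20)·1400 = 1170.00
  d_2 = (-0.20)·1750 + (+0.95)·1400 + (-0.15)·1200 + (-0.05)·1400 = 730.00
  d_3 = (+0.00)·1750 + (-0.40)·1400 + (+0.75)·1200 + (-0.05)·1400 = 270.00
  d_4 = (-0.10)·1750 + (-0.25)·1400 + (-0.20)·1200 + (+0.60)·1400 = 75.00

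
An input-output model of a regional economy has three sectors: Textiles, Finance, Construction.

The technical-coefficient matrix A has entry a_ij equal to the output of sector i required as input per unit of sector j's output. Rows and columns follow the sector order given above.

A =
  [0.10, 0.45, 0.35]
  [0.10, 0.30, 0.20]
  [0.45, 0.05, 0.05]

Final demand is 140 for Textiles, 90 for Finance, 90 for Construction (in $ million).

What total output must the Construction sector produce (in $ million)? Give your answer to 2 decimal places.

I − A =
  [   0.90    -0.45    -0.35]
  [  -0.10     0.70    -0.20]
  [  -0.45    -0.05     0.95]
Cofactors of I−A, C_ij = (−1)^(i+j)·(minor ij) (rows/columns in the sector order above):
  C_11 = (0.70)(0.95) − (-0.20)(-0.05) = 0.6550
  C_12 = −[(-0.10)(0.95) − (-0.20)(-0.45)] = 0.1850
  C_13 = (-0.10)(-0.05) − (0.70)(-0.45) = 0.3200
  C_21 = −[(-0.45)(0.95) − (-0.35)(-0.05)] = 0.4450
  C_22 = (0.90)(0.95) − (-0.35)(-0.45) = 0.6975
  C_23 = −[(0.90)(-0.05) − (-0.45)(-0.45)] = 0.2475
  C_31 = (-0.45)(-0.20) − (-0.35)(0.70) = 0.3350
  C_32 = −[(0.90)(-0.20) − (-0.35)(-0.10)] = 0.2150
  C_33 = (0.90)(0.70) − (-0.45)(-0.10) = 0.5850
det(I−A) = Σ_j (I−A)_1j·C_1j = (0.90)(0.6550) + (-0.45)(0.1850) + (-0.35)(0.3200) = 0.39425
adj(I−A) = Cᵀ =
  [ 0.6550   0.4450   0.3350]
  [ 0.1850   0.6975   0.2150]
  [ 0.3200   0.2475   0.5850]
(I − A)⁻¹ = adj(I−A) / det(I−A) ≈
  [   1.6614     1.1287     0.8497]
  [   0.4692     1.7692     0.5453]
  [   0.8117     0.6278     1.4838]
x = (I − A)⁻¹ d = adj(I−A)·d / det(I−A), with det(I−A) = 0.39425:
  x_T = (0.6550·140 + 0.4450·90 + 0.3350·90) / 0.39425 = 161.90 / 0.39425 ≈ 410.65
  x_F = (0.1850·140 + 0.6975·90 + 0.2150·90) / 0.39425 = 108.025 / 0.39425 ≈ 274.00
  x_C = (0.3200·140 + 0.2475·90 + 0.5850·90) / 0.39425 = 119.725 / 0.39425 ≈ 303.68

x_C = 303.68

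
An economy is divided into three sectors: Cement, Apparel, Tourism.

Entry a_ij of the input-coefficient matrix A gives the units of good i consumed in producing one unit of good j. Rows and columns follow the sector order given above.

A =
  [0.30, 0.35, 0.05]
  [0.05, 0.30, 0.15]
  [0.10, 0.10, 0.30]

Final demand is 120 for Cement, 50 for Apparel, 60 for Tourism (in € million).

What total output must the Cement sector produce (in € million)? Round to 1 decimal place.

I − A =
  [   0.70    -0.35    -0.05]
  [  -0.05     0.70    -0.15]
  [  -0.10    -0.10     0.70]
Cofactors of I−A, C_ij = (−1)^(i+j)·(minor ij) (rows/columns in the sector order above):
  C_11 = (0.70)(0.70) − (-0.15)(-0.10) = 0.4750
  C_12 = −[(-0.05)(0.70) − (-0.15)(-0.10)] = 0.0500
  C_13 = (-0.05)(-0.10) − (0.70)(-0.10) = 0.0750
  C_21 = −[(-0.35)(0.70) − (-0.05)(-0.10)] = 0.2500
  C_22 = (0.70)(0.70) − (-0.05)(-0.10) = 0.4850
  C_23 = −[(0.70)(-0.10) − (-0.35)(-0.10)] = 0.1050
  C_31 = (-0.35)(-0.15) − (-0.05)(0.70) = 0.0875
  C_32 = −[(0.70)(-0.15) − (-0.05)(-0.05)] = 0.1075
  C_33 = (0.70)(0.70) − (-0.35)(-0.05) = 0.4725
det(I−A) = Σ_j (I−A)_1j·C_1j = (0.70)(0.4750) + (-0.35)(0.0500) + (-0.05)(0.0750) = 0.31125
adj(I−A) = Cᵀ =
  [ 0.4750   0.2500   0.0875]
  [ 0.0500   0.4850   0.1075]
  [ 0.0750   0.1050   0.4725]
(I − A)⁻¹ = adj(I−A) / det(I−A) ≈
  [   1.5261     0.8032     0.2811]
  [   0.1606     1.5582     0.3454]
  [   0.2410     0.3373     1.5181]
x = (I − A)⁻¹ d = adj(I−A)·d / det(I−A), with det(I−A) = 0.31125:
  x_1 = (0.4750·120 + 0.2500·50 + 0.0875·60) / 0.31125 = 74.75 / 0.31125 ≈ 240.2
  x_2 = (0.0500·120 + 0.4850·50 + 0.1075·60) / 0.31125 = 36.70 / 0.31125 ≈ 117.9
  x_3 = (0.0750·120 + 0.1050·50 + 0.4725·60) / 0.31125 = 42.60 / 0.31125 ≈ 136.9

x_1 = 240.2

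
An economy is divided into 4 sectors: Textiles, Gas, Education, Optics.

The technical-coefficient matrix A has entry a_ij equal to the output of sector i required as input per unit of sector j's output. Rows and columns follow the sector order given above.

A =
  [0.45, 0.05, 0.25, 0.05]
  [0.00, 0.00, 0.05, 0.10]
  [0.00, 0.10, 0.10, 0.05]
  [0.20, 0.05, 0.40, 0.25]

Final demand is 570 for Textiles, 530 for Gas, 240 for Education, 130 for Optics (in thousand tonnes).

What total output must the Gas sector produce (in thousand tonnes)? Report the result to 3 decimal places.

I − A =
  [   0.55    -0.05    -0.25    -0.05]
  [   0.00     1.00    -0.05    -0.10]
  [   0.00    -0.10     0.90    -0.05]
  [  -0.20    -0.05    -0.40     0.75]
Compute the cofactors C_ij = (−1)^(i+j)·(3×3 minor ij) of I−A; the adjugate is their transpose:
adj(I−A) = Cᵀ =
  [ 0.642625   0.056375   0.210250   0.064375]
  [ 0.018500   0.348750   0.047125   0.050875]
  [ 0.012000   0.042125   0.398750   0.033000]
  [ 0.179000   0.060750   0.271875   0.492250]
det(I−A) = Σ_j (I−A)_1j·C_1j = (0.55)(0.642625) + (-0.05)(0.018500) + (-0.25)(0.012000) + (-0.05)(0.179000) = 0.34056875
(I − A)⁻¹ = adj(I−A) / det(I−A) ≈
  [   1.8869     0.1655     0.6173     0.1890]
  [   0.0543     1.0240     0.1384     0.1494]
  [   0.0352     0.1237     1.1708     0.0969]
  [   0.5256     0.1784     0.7983     1.4454]
x = (I − A)⁻¹ d = adj(I−A)·d / det(I−A), with det(I−A) = 0.34056875:
  x_1 = (0.642625·570 + 0.056375·530 + 0.210250·240 + 0.064375·130) / 0.34056875 = 455.00375 / 0.34056875 ≈ 1336.011
  x_2 = (0.018500·570 + 0.348750·530 + 0.047125·240 + 0.050875·130) / 0.34056875 = 213.30625 / 0.34056875 ≈ 626.324
  x_3 = (0.012000·570 + 0.042125·530 + 0.398750·240 + 0.033000·130) / 0.34056875 = 129.15625 / 0.34056875 ≈ 379.237
  x_4 = (0.179000·570 + 0.060750·530 + 0.271875·240 + 0.492250·130) / 0.34056875 = 263.47 / 0.34056875 ≈ 773.618

x_2 = 626.324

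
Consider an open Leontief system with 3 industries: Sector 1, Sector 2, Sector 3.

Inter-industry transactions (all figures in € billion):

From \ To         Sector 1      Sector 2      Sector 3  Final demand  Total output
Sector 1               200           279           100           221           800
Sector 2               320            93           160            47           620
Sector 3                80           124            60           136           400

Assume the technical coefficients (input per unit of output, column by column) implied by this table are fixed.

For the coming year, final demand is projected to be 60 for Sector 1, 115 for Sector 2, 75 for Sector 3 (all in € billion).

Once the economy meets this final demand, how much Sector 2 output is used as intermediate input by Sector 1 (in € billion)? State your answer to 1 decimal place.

z_21 = 174.6

Technical coefficients a_ij = z_ij / X_j:
  a_11 = 200/800 = 0.25, a_21 = 320/800 = 0.40, a_31 = 80/800 = 0.10
  a_12 = 279/620 = 0.45, a_22 = 93/620 = 0.15, a_32 = 124/620 = 0.20
  a_13 = 100/400 = 0.25, a_23 = 160/400 = 0.40, a_33 = 60/400 = 0.15
I − A =
  [   0.75    -0.45    -0.25]
  [  -0.40     0.85    -0.40]
  [  -0.10    -0.20     0.85]
Cofactors of I−A, C_ij = (−1)^(i+j)·(minor ij) (rows/columns in the sector order above):
  C_11 = (0.85)(0.85) − (-0.40)(-0.20) = 0.6425
  C_12 = −[(-0.40)(0.85) − (-0.40)(-0.10)] = 0.3800
  C_13 = (-0.40)(-0.20) − (0.85)(-0.10) = 0.1650
  C_21 = −[(-0.45)(0.85) − (-0.25)(-0.20)] = 0.4325
  C_22 = (0.75)(0.85) − (-0.25)(-0.10) = 0.6125
  C_23 = −[(0.75)(-0.20) − (-0.45)(-0.10)] = 0.1950
  C_31 = (-0.45)(-0.40) − (-0.25)(0.85) = 0.3925
  C_32 = −[(0.75)(-0.40) − (-0.25)(-0.40)] = 0.4000
  C_33 = (0.75)(0.85) − (-0.45)(-0.40) = 0.4575
det(I−A) = Σ_j (I−A)_1j·C_1j = (0.75)(0.6425) + (-0.45)(0.3800) + (-0.25)(0.1650) = 0.269625
adj(I−A) = Cᵀ =
  [ 0.6425   0.4325   0.3925]
  [ 0.3800   0.6125   0.4000]
  [ 0.1650   0.1950   0.4575]
(I − A)⁻¹ = adj(I−A) / det(I−A) ≈
  [   2.3829     1.6041     1.4557]
  [   1.4094     2.2717     1.4835]
  [   0.6120     0.7232     1.6968]
First solve x = (I − A)⁻¹ d = adj(I−A)·d / det(I−A); in particular x_1 = (0.6425·60 + 0.4325·115 + 0.3925·75) / 0.269625 = 117.725 / 0.269625 ≈ 436.625.
Intermediate flow from 2 to 1: z_21 = a_21 · x_1 = 0.40 × 117.725 / 0.269625 = 47.09 / 0.269625 ≈ 174.6.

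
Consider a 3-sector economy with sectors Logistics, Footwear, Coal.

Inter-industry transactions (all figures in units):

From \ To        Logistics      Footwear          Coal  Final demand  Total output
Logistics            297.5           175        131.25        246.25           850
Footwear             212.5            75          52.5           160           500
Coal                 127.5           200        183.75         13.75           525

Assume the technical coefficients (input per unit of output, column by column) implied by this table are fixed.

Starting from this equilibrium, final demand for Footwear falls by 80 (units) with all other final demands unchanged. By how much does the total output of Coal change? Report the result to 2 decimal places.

Δx_3 = -116.75

Technical coefficients a_ij = z_ij / X_j:
  a_11 = 297.5/850 = 0.35, a_21 = 212.5/850 = 0.25, a_31 = 127.5/850 = 0.15
  a_12 = 175/500 = 0.35, a_22 = 75/500 = 0.15, a_32 = 200/500 = 0.40
  a_13 = 131.25/525 = 0.25, a_23 = 52.5/525 = 0.10, a_33 = 183.75/525 = 0.35
I − A =
  [   0.65    -0.35    -0.25]
  [  -0.25     0.85    -0.10]
  [  -0.15    -0.40     0.65]
Cofactors of I−A, C_ij = (−1)^(i+j)·(minor ij) (rows/columns in the sector order above):
  C_11 = (0.85)(0.65) − (-0.10)(-0.40) = 0.5125
  C_12 = −[(-0.25)(0.65) − (-0.10)(-0.15)] = 0.1775
  C_13 = (-0.25)(-0.40) − (0.85)(-0.15) = 0.2275
  C_21 = −[(-0.35)(0.65) − (-0.25)(-0.40)] = 0.3275
  C_22 = (0.65)(0.65) − (-0.25)(-0.15) = 0.3850
  C_23 = −[(0.65)(-0.40) − (-0.35)(-0.15)] = 0.3125
  C_31 = (-0.35)(-0.10) − (-0.25)(0.85) = 0.2475
  C_32 = −[(0.65)(-0.10) − (-0.25)(-0.25)] = 0.1275
  C_33 = (0.65)(0.85) − (-0.35)(-0.25) = 0.4650
det(I−A) = Σ_j (I−A)_1j·C_1j = (0.65)(0.5125) + (-0.35)(0.1775) + (-0.25)(0.2275) = 0.214125
adj(I−A) = Cᵀ =
  [ 0.5125   0.3275   0.2475]
  [ 0.1775   0.3850   0.1275]
  [ 0.2275   0.3125   0.4650]
(I − A)⁻¹ = adj(I−A) / det(I−A) ≈
  [   2.3935     1.5295     1.1559]
  [   0.8290     1.7980     0.5954]
  [   1.0625     1.4594     2.1716]
Δx = (I − A)⁻¹ Δd with Δd having -80 in the Footwear component and 0 elsewhere.
So Δx_3 = L_32 · (-80), where L_32 = adj(I−A)_32 / det(I−A) = 0.3125 / 0.214125.
Δx_3 = 0.3125 × (-80) / 0.214125 = -25.00 / 0.214125 ≈ -116.75.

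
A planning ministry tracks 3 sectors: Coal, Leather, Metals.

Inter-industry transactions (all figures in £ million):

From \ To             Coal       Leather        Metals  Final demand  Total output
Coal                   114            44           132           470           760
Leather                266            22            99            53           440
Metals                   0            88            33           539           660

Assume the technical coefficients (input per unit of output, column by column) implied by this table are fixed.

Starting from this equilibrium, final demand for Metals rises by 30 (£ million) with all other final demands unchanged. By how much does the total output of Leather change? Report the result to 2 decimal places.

Technical coefficients a_ij = z_ij / X_j:
  a_CC = 114/760 = 0.15, a_LC = 266/760 = 0.35, a_MC = 0/760 = 0.00
  a_CL = 44/440 = 0.10, a_LL = 22/440 = 0.05, a_ML = 88/440 = 0.20
  a_CM = 132/660 = 0.20, a_LM = 99/660 = 0.15, a_MM = 33/660 = 0.05
I − A =
  [   0.85    -0.10    -0.20]
  [  -0.35     0.95    -0.15]
  [   0.00    -0.20     0.95]
Cofactors of I−A, C_ij = (−1)^(i+j)·(minor ij) (rows/columns in the sector order above):
  C_11 = (0.95)(0.95) − (-0.15)(-0.20) = 0.8725
  C_12 = −[(-0.35)(0.95) − (-0.15)(0.00)] = 0.3325
  C_13 = (-0.35)(-0.20) − (0.95)(0.00) = 0.0700
  C_21 = −[(-0.10)(0.95) − (-0.20)(-0.20)] = 0.1350
  C_22 = (0.85)(0.95) − (-0.20)(0.00) = 0.8075
  C_23 = −[(0.85)(-0.20) − (-0.10)(0.00)] = 0.1700
  C_31 = (-0.10)(-0.15) − (-0.20)(0.95) = 0.2050
  C_32 = −[(0.85)(-0.15) − (-0.20)(-0.35)] = 0.1975
  C_33 = (0.85)(0.95) − (-0.10)(-0.35) = 0.7725
det(I−A) = Σ_j (I−A)_1j·C_1j = (0.85)(0.8725) + (-0.10)(0.3325) + (-0.20)(0.0700) = 0.694375
adj(I−A) = Cᵀ =
  [ 0.8725   0.1350   0.2050]
  [ 0.3325   0.8075   0.1975]
  [ 0.0700   0.1700   0.7725]
(I − A)⁻¹ = adj(I−A) / det(I−A) ≈
  [   1.2565     0.1944     0.2952]
  [   0.4788     1.1629     0.2844]
  [   0.1008     0.2448     1.1125]
Δx = (I − A)⁻¹ Δd with Δd having +30 in the Metals component and 0 elsewhere.
So Δx_L = L_LM · (+30), where L_LM = adj(I−A)_LM / det(I−A) = 0.1975 / 0.694375.
Δx_L = 0.1975 × (+30) / 0.694375 = 5.925 / 0.694375 ≈ 8.53.

Δx_L = 8.53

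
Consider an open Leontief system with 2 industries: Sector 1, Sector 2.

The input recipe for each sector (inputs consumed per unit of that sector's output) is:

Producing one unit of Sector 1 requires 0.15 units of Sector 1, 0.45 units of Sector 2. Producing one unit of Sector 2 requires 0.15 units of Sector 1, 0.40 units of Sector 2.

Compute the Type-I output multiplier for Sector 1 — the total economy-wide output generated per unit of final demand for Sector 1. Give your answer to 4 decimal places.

I − A =
  [   0.85    -0.15]
  [  -0.45     0.60]
det(I−A) = (0.85)(0.60) − (-0.15)(-0.45) = 0.4425
adj(I−A) = [[0.60, 0.15], [0.45, 0.85]]
(I − A)⁻¹ = adj(I−A) / det(I−A) ≈
  [   1.35593     0.33898]
  [   1.01695     1.92090]
The output multiplier for sector j is the column-j sum of the Leontief inverse (I − A)⁻¹ = adj(I−A) / det(I−A).
Column 1 of adj(I−A): (0.60, 0.45); det(I−A) = 0.4425.
m_1 = (0.60 + 0.45) / 0.4425 = 1.05 / 0.4425 ≈ 2.3729.

m_1 = 2.3729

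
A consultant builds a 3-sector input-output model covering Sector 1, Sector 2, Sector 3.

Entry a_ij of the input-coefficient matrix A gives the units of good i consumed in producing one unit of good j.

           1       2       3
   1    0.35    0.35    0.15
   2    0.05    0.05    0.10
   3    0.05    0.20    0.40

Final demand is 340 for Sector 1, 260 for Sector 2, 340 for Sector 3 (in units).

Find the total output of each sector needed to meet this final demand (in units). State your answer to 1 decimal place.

I − A =
  [   0.65    -0.35    -0.15]
  [  -0.05     0.95    -0.10]
  [  -0.05    -0.20     0.60]
Cofactors of I−A, C_ij = (−1)^(i+j)·(minor ij) (rows/columns in the sector order above):
  C_11 = (0.95)(0.60) − (-0.10)(-0.20) = 0.5500
  C_12 = −[(-0.05)(0.60) − (-0.10)(-0.05)] = 0.0350
  C_13 = (-0.05)(-0.20) − (0.95)(-0.05) = 0.0575
  C_21 = −[(-0.35)(0.60) − (-0.15)(-0.20)] = 0.2400
  C_22 = (0.65)(0.60) − (-0.15)(-0.05) = 0.3825
  C_23 = −[(0.65)(-0.20) − (-0.35)(-0.05)] = 0.1475
  C_31 = (-0.35)(-0.10) − (-0.15)(0.95) = 0.1775
  C_32 = −[(0.65)(-0.10) − (-0.15)(-0.05)] = 0.0725
  C_33 = (0.65)(0.95) − (-0.35)(-0.05) = 0.6000
det(I−A) = Σ_j (I−A)_1j·C_1j = (0.65)(0.5500) + (-0.35)(0.0350) + (-0.15)(0.0575) = 0.336625
adj(I−A) = Cᵀ =
  [ 0.5500   0.2400   0.1775]
  [ 0.0350   0.3825   0.0725]
  [ 0.0575   0.1475   0.6000]
(I − A)⁻¹ = adj(I−A) / det(I−A) ≈
  [   1.6339     0.7130     0.5273]
  [   0.1040     1.1363     0.2154]
  [   0.1708     0.4382     1.7824]
x = (I − A)⁻¹ d = adj(I−A)·d / det(I−A), with det(I−A) = 0.336625:
  x_1 = (0.5500·340 + 0.2400·260 + 0.1775·340) / 0.336625 = 309.75 / 0.336625 ≈ 920.2
  x_2 = (0.0350·340 + 0.3825·260 + 0.0725·340) / 0.336625 = 136.00 / 0.336625 ≈ 404.0
  x_3 = (0.0575·340 + 0.1475·260 + 0.6000·340) / 0.336625 = 261.90 / 0.336625 ≈ 778.0

x_1 = 920.2, x_2 = 404.0, x_3 = 778.0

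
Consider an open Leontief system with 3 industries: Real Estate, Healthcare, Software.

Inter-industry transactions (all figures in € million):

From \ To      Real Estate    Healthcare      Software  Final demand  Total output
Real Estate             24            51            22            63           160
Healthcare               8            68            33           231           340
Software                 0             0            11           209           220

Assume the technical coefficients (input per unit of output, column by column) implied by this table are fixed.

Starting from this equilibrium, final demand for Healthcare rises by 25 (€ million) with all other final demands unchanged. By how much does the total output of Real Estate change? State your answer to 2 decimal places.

Technical coefficients a_ij = z_ij / X_j:
  a_RR = 24/160 = 0.15, a_HR = 8/160 = 0.05, a_SR = 0/160 = 0.00
  a_RH = 51/340 = 0.15, a_HH = 68/340 = 0.20, a_SH = 0/340 = 0.00
  a_RS = 22/220 = 0.10, a_HS = 33/220 = 0.15, a_SS = 11/220 = 0.05
I − A =
  [   0.85    -0.15    -0.10]
  [  -0.05     0.80    -0.15]
  [   0.00     0.00     0.95]
Cofactors of I−A, C_ij = (−1)^(i+j)·(minor ij) (rows/columns in the sector order above):
  C_11 = (0.80)(0.95) − (-0.15)(0.00) = 0.7600
  C_12 = −[(-0.05)(0.95) − (-0.15)(0.00)] = 0.0475
  C_13 = (-0.05)(0.00) − (0.80)(0.00) = 0.0000
  C_21 = −[(-0.15)(0.95) − (-0.10)(0.00)] = 0.1425
  C_22 = (0.85)(0.95) − (-0.10)(0.00) = 0.8075
  C_23 = −[(0.85)(0.00) − (-0.15)(0.00)] = 0.0000
  C_31 = (-0.15)(-0.15) − (-0.10)(0.80) = 0.1025
  C_32 = −[(0.85)(-0.15) − (-0.10)(-0.05)] = 0.1325
  C_33 = (0.85)(0.80) − (-0.15)(-0.05) = 0.6725
det(I−A) = Σ_j (I−A)_1j·C_1j = (0.85)(0.7600) + (-0.15)(0.0475) + (-0.10)(0.0000) = 0.638875
adj(I−A) = Cᵀ =
  [ 0.7600   0.1425   0.1025]
  [ 0.0475   0.8075   0.1325]
  [ 0.0000   0.0000   0.6725]
(I − A)⁻¹ = adj(I−A) / det(I−A) ≈
  [   1.1896     0.2230     0.1604]
  [   0.0743     1.2639     0.2074]
  [   0.0000     0.0000     1.0526]
Δx = (I − A)⁻¹ Δd with Δd having +25 in the Healthcare component and 0 elsewhere.
So Δx_R = L_RH · (+25), where L_RH = adj(I−A)_RH / det(I−A) = 0.1425 / 0.638875.
Δx_R = 0.1425 × (+25) / 0.638875 = 3.5625 / 0.638875 ≈ 5.58.

Δx_R = 5.58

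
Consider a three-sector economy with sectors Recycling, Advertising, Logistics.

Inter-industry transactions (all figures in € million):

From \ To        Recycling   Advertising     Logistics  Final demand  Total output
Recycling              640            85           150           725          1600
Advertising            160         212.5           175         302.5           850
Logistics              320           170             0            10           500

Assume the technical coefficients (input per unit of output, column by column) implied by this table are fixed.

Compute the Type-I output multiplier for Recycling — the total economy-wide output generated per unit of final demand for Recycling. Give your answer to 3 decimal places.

m_R = 3.000

Technical coefficients a_ij = z_ij / X_j:
  a_RR = 640/1600 = 0.40, a_AR = 160/1600 = 0.10, a_LR = 320/1600 = 0.20
  a_RA = 85/850 = 0.10, a_AA = 212.5/850 = 0.25, a_LA = 170/850 = 0.20
  a_RL = 150/500 = 0.30, a_AL = 175/500 = 0.35, a_LL = 0/500 = 0.00
I − A =
  [   0.60    -0.10    -0.30]
  [  -0.10     0.75    -0.35]
  [  -0.20    -0.20     1.00]
Cofactors of I−A, C_ij = (−1)^(i+j)·(minor ij) (rows/columns in the sector order above):
  C_11 = (0.75)(1.00) − (-0.35)(-0.20) = 0.6800
  C_12 = −[(-0.10)(1.00) − (-0.35)(-0.20)] = 0.1700
  C_13 = (-0.10)(-0.20) − (0.75)(-0.20) = 0.1700
  C_21 = −[(-0.10)(1.00) − (-0.30)(-0.20)] = 0.1600
  C_22 = (0.60)(1.00) − (-0.30)(-0.20) = 0.5400
  C_23 = −[(0.60)(-0.20) − (-0.10)(-0.20)] = 0.1400
  C_31 = (-0.10)(-0.35) − (-0.30)(0.75) = 0.2600
  C_32 = −[(0.60)(-0.35) − (-0.30)(-0.10)] = 0.2400
  C_33 = (0.60)(0.75) − (-0.10)(-0.10) = 0.4400
det(I−A) = Σ_j (I−A)_1j·C_1j = (0.60)(0.6800) + (-0.10)(0.1700) + (-0.30)(0.1700) = 0.3400
adj(I−A) = Cᵀ =
  [ 0.6800   0.1600   0.2600]
  [ 0.1700   0.5400   0.2400]
  [ 0.1700   0.1400   0.4400]
(I − A)⁻¹ = adj(I−A) / det(I−A) ≈
  [   2.0000     0.4706     0.7647]
  [   0.5000     1.5882     0.7059]
  [   0.5000     0.4118     1.2941]
The output multiplier for sector j is the column-j sum of the Leontief inverse (I − A)⁻¹ = adj(I−A) / det(I−A).
Column R of adj(I−A): (0.6800, 0.1700, 0.1700); det(I−A) = 0.3400.
m_R = (0.6800 + 0.1700 + 0.1700) / 0.3400 = 1.02 / 0.3400 = 3.000.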